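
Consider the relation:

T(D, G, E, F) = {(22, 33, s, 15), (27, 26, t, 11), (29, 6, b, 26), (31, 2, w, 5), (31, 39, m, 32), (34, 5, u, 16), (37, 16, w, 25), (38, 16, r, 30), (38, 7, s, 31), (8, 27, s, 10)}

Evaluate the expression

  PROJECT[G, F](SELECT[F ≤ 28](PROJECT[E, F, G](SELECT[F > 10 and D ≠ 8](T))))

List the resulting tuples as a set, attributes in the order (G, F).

{(16, 25), (26, 11), (33, 15), (5, 16), (6, 26)}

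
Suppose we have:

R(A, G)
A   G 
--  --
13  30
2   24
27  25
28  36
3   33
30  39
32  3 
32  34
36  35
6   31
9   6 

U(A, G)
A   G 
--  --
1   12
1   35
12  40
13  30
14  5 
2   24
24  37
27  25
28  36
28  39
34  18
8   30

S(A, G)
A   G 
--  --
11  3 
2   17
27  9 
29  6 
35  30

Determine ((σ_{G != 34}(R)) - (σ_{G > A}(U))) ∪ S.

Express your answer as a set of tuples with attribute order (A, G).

{(11, 3), (2, 17), (27, 25), (27, 9), (29, 6), (3, 33), (30, 39), (32, 3), (35, 30), (36, 35), (6, 31), (9, 6)}

Filtering on G != 34 leaves {(13, 30), (2, 24), (27, 25), (28, 36), (3, 33), (30, 39), (32, 3), (36, 35), (6, 31), (9, 6)}.
Filtering on G > A leaves {(1, 12), (1, 35), (12, 40), (13, 30), (2, 24), (24, 37), (28, 36), (28, 39), (8, 30)}.
Difference: {(13, 30), (2, 24), (27, 25), (28, 36), (3, 33), (30, 39), (32, 3), (36, 35), (6, 31), (9, 6)} with {(1, 12), (1, 35), (12, 40), (13, 30), (2, 24), (24, 37), (28, 36), (28, 39), (8, 30)} → {(27, 25), (3, 33), (30, 39), (32, 3), (36, 35), (6, 31), (9, 6)}
Union: {(27, 25), (3, 33), (30, 39), (32, 3), (36, 35), (6, 31), (9, 6)} with {(11, 3), (2, 17), (27, 9), (29, 6), (35, 30)} → {(11, 3), (2, 17), (27, 25), (27, 9), (29, 6), (3, 33), (30, 39), (32, 3), (35, 30), (36, 35), (6, 31), (9, 6)}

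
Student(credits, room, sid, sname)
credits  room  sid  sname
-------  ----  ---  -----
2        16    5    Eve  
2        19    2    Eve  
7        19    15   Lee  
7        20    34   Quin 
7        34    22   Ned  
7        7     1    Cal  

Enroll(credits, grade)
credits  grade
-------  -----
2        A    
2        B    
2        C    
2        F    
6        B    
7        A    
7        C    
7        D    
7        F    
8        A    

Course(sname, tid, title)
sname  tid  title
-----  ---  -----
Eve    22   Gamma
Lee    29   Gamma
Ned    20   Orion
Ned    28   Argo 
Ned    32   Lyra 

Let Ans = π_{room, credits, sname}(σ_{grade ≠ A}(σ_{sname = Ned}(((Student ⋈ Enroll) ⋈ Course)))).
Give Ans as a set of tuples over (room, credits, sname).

{(34, 7, Ned)}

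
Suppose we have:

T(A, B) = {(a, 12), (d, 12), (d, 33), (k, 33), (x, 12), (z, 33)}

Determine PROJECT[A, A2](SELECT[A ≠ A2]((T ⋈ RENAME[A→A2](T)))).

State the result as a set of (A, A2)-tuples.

ρ[A→A2]: schema becomes (A2, B); tuples unchanged.
T ⋈ RENAME[A→A2](T) (natural join on B): {(a, 12, a), (a, 12, d), (a, 12, x), (d, 12, a), (d, 12, d), (d, 12, x), (d, 33, d), (d, 33, k), (d, 33, z), (k, 33, d), (k, 33, k), (k, 33, z), (x, 12, a), (x, 12, d), (x, 12, x), (z, 33, d), (z, 33, k), (z, 33, z)}
Apply σ_{A ≠ A2}; surviving tuples: {(a, 12, d), (a, 12, x), (d, 12, a), (d, 12, x), (d, 33, k), (d, 33, z), (k, 33, d), (k, 33, z), (x, 12, a), (x, 12, d), (z, 33, d), (z, 33, k)}
Keep only column(s) A, A2: {(a, d), (a, x), (d, a), (d, k), (d, x), (d, z), (k, d), (k, z), (x, a), (x, d), (z, d), (z, k)}

{(a, d), (a, x), (d, a), (d, k), (d, x), (d, z), (k, d), (k, z), (x, a), (x, d), (z, d), (z, k)}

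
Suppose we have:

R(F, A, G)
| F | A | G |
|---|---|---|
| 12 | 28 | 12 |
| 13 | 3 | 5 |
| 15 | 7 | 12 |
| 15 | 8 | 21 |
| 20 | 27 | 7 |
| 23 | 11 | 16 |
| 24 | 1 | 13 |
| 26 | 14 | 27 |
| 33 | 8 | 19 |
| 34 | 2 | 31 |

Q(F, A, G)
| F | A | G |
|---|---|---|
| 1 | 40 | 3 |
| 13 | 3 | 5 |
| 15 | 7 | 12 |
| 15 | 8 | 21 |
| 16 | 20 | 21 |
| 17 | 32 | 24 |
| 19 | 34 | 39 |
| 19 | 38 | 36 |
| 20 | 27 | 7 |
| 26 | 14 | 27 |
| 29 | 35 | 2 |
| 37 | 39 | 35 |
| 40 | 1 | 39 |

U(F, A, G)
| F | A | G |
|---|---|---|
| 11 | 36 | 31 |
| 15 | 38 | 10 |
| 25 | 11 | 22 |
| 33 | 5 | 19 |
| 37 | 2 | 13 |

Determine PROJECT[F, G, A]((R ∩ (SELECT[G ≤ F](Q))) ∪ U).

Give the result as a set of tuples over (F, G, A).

{(11, 31, 36), (13, 5, 3), (15, 10, 38), (15, 12, 7), (20, 7, 27), (25, 22, 11), (33, 19, 5), (37, 13, 2)}

Selection G ≤ F: {(13, 3, 5), (15, 7, 12), (20, 27, 7), (29, 35, 2), (37, 39, 35), (40, 1, 39)}
Intersection: {(12, 28, 12), (13, 3, 5), (15, 7, 12), (15, 8, 21), (20, 27, 7), (23, 11, 16), (24, 1, 13), (26, 14, 27), (33, 8, 19), (34, 2, 31)} with {(13, 3, 5), (15, 7, 12), (20, 27, 7), (29, 35, 2), (37, 39, 35), (40, 1, 39)} → {(13, 3, 5), (15, 7, 12), (20, 27, 7)}
Union: {(13, 3, 5), (15, 7, 12), (20, 27, 7)} with {(11, 36, 31), (15, 38, 10), (25, 11, 22), (33, 5, 19), (37, 2, 13)} → {(11, 36, 31), (13, 3, 5), (15, 38, 10), (15, 7, 12), (20, 27, 7), (25, 11, 22), (33, 5, 19), (37, 2, 13)}
Keep only column(s) F, G, A: {(11, 31, 36), (13, 5, 3), (15, 10, 38), (15, 12, 7), (20, 7, 27), (25, 22, 11), (33, 19, 5), (37, 13, 2)}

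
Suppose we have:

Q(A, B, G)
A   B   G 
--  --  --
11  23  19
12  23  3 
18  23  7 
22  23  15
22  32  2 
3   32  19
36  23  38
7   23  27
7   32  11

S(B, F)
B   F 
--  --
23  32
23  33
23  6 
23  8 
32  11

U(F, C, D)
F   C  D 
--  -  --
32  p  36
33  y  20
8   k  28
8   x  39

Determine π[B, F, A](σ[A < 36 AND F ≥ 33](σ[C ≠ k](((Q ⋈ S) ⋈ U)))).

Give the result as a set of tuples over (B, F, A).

Joining Q and S on B yields {(11, 23, 19, 32), (11, 23, 19, 33), (11, 23, 19, 6), (11, 23, 19, 8), (12, 23, 3, 32), (12, 23, 3, 33), (12, 23, 3, 6), (12, 23, 3, 8), (18, 23, 7, 32), (18, 23, 7, 33), (18, 23, 7, 6), (18, 23, 7, 8), (22, 23, 15, 32), (22, 23, 15, 33), (22, 23, 15, 6), (22, 23, 15, 8), (22, 32, 2, 11), (3, 32, 19, 11), (36, 23, 38, 32), (36, 23, 38, 33), (36, 23, 38, 6), (36, 23, 38, 8), (7, 23, 27, 32), (7, 23, 27, 33), (7, 23, 27, 6), (7, 23, 27, 8), (7, 32, 11, 11)}.
Joining (Q ⋈ S) and U on F yields {(11, 23, 19, 32, p, 36), (11, 23, 19, 33, y, 20), (11, 23, 19, 8, k, 28), (11, 23, 19, 8, x, 39), (12, 23, 3, 32, p, 36), (12, 23, 3, 33, y, 20), (12, 23, 3, 8, k, 28), (12, 23, 3, 8, x, 39), (18, 23, 7, 32, p, 36), (18, 23, 7, 33, y, 20), (18, 23, 7, 8, k, 28), (18, 23, 7, 8, x, 39), (22, 23, 15, 32, p, 36), (22, 23, 15, 33, y, 20), (22, 23, 15, 8, k, 28), (22, 23, 15, 8, x, 39), (36, 23, 38, 32, p, 36), (36, 23, 38, 33, y, 20), (36, 23, 38, 8, k, 28), (36, 23, 38, 8, x, 39), (7, 23, 27, 32, p, 36), (7, 23, 27, 33, y, 20), (7, 23, 27, 8, k, 28), (7, 23, 27, 8, x, 39)}.
Filtering on C ≠ k leaves {(11, 23, 19, 32, p, 36), (11, 23, 19, 33, y, 20), (11, 23, 19, 8, x, 39), (12, 23, 3, 32, p, 36), (12, 23, 3, 33, y, 20), (12, 23, 3, 8, x, 39), (18, 23, 7, 32, p, 36), (18, 23, 7, 33, y, 20), (18, 23, 7, 8, x, 39), (22, 23, 15, 32, p, 36), (22, 23, 15, 33, y, 20), (22, 23, 15, 8, x, 39), (36, 23, 38, 32, p, 36), (36, 23, 38, 33, y, 20), (36, 23, 38, 8, x, 39), (7, 23, 27, 32, p, 36), (7, 23, 27, 33, y, 20), (7, 23, 27, 8, x, 39)}.
Filtering on A < 36 AND F ≥ 33 leaves {(11, 23, 19, 33, y, 20), (12, 23, 3, 33, y, 20), (18, 23, 7, 33, y, 20), (22, 23, 15, 33, y, 20), (7, 23, 27, 33, y, 20)}.
π_{B, F, A} gives {(23, 33, 11), (23, 33, 12), (23, 33, 18), (23, 33, 22), (23, 33, 7)}.

{(23, 33, 11), (23, 33, 12), (23, 33, 18), (23, 33, 22), (23, 33, 7)}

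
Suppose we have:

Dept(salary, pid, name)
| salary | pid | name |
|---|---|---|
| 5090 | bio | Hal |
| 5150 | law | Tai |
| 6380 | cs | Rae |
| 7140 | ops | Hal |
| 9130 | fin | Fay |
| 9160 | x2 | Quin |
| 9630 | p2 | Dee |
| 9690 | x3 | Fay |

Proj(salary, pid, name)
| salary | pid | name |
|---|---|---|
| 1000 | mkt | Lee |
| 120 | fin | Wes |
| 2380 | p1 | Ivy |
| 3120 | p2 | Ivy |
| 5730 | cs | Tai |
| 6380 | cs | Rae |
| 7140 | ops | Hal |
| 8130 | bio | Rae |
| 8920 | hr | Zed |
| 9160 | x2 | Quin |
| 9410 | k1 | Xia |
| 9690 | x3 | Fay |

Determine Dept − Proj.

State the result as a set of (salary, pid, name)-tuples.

Set difference of the two operands is {(5090, bio, Hal), (5150, law, Tai), (9130, fin, Fay), (9630, p2, Dee)}.

{(5090, bio, Hal), (5150, law, Tai), (9130, fin, Fay), (9630, p2, Dee)}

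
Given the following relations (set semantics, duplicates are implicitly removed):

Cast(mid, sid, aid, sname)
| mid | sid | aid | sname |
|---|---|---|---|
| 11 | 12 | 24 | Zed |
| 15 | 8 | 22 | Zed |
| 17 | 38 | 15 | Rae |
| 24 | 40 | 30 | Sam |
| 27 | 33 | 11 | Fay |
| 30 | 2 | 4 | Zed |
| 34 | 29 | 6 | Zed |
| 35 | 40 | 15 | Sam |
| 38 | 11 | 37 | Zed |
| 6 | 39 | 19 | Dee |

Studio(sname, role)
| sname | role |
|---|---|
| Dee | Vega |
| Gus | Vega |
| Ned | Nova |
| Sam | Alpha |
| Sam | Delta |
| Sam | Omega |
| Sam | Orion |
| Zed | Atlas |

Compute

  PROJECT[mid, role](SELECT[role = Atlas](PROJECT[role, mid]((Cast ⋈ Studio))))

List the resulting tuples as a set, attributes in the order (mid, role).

{(11, Atlas), (15, Atlas), (30, Atlas), (34, Atlas), (38, Atlas)}

Natural join on sname: {(11, 12, 24, Zed, Atlas), (15, 8, 22, Zed, Atlas), (24, 40, 30, Sam, Alpha), (24, 40, 30, Sam, Delta), (24, 40, 30, Sam, Omega), (24, 40, 30, Sam, Orion), (30, 2, 4, Zed, Atlas), (34, 29, 6, Zed, Atlas), (35, 40, 15, Sam, Alpha), (35, 40, 15, Sam, Delta), (35, 40, 15, Sam, Omega), (35, 40, 15, Sam, Orion), (38, 11, 37, Zed, Atlas), (6, 39, 19, Dee, Vega)}
Projecting to role, mid: {(Alpha, 24), (Alpha, 35), (Atlas, 11), (Atlas, 15), (Atlas, 30), (Atlas, 34), (Atlas, 38), (Delta, 24), (Delta, 35), (Omega, 24), (Omega, 35), (Orion, 24), (Orion, 35), (Vega, 6)}
σ[role = Atlas]: keep tuples satisfying role = Atlas → {(Atlas, 11), (Atlas, 15), (Atlas, 30), (Atlas, 34), (Atlas, 38)}
Projecting to mid, role: {(11, Atlas), (15, Atlas), (30, Atlas), (34, Atlas), (38, Atlas)}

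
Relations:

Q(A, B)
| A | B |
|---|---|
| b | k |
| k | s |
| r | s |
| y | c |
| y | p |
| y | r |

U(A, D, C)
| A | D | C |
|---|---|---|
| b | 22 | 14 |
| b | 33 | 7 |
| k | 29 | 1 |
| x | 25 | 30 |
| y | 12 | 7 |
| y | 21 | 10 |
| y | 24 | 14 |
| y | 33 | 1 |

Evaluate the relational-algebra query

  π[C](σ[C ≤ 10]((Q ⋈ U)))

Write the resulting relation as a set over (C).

Natural join on A: {(b, k, 22, 14), (b, k, 33, 7), (k, s, 29, 1), (y, c, 12, 7), (y, c, 21, 10), (y, c, 24, 14), (y, c, 33, 1), (y, p, 12, 7), (y, p, 21, 10), (y, p, 24, 14), (y, p, 33, 1), (y, r, 12, 7), (y, r, 21, 10), (y, r, 24, 14), (y, r, 33, 1)}
Apply σ_{C ≤ 10}; surviving tuples: {(b, k, 33, 7), (k, s, 29, 1), (y, c, 12, 7), (y, c, 21, 10), (y, c, 33, 1), (y, p, 12, 7), (y, p, 21, 10), (y, p, 33, 1), (y, r, 12, 7), (y, r, 21, 10), (y, r, 33, 1)}
Keep only column(s) C (8 duplicate(s) eliminated): {1, 10, 7}

{1, 10, 7}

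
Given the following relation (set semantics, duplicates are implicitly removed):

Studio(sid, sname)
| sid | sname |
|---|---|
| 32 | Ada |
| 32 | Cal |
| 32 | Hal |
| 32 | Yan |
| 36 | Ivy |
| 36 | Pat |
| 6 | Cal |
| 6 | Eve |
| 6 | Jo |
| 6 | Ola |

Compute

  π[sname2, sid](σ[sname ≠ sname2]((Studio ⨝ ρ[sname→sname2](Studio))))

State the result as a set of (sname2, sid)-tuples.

ρ[sname→sname2]: schema becomes (sid, sname2); tuples unchanged.
Natural join on sid: {(32, Ada, Ada), (32, Ada, Cal), (32, Ada, Hal), (32, Ada, Yan), (32, Cal, Ada), (32, Cal, Cal), (32, Cal, Hal), (32, Cal, Yan), (32, Hal, Ada), (32, Hal, Cal), (32, Hal, Hal), (32, Hal, Yan), (32, Yan, Ada), (32, Yan, Cal), (32, Yan, Hal), (32, Yan, Yan), (36, Ivy, Ivy), (36, Ivy, Pat), (36, Pat, Ivy), (36, Pat, Pat), (6, Cal, Cal), (6, Cal, Eve), (6, Cal, Jo), (6, Cal, Ola), (6, Eve, Cal), (6, Eve, Eve), (6, Eve, Jo), (6, Eve, Ola), (6, Jo, Cal), (6, Jo, Eve), (6, Jo, Jo), (6, Jo, Ola), (6, Ola, Cal), (6, Ola, Eve), (6, Ola, Jo), (6, Ola, Ola)}
Apply σ_{sname ≠ sname2}; surviving tuples: {(32, Ada, Cal), (32, Ada, Hal), (32, Ada, Yan), (32, Cal, Ada), (32, Cal, Hal), (32, Cal, Yan), (32, Hal, Ada), (32, Hal, Cal), (32, Hal, Yan), (32, Yan, Ada), (32, Yan, Cal), (32, Yan, Hal), (36, Ivy, Pat), (36, Pat, Ivy), (6, Cal, Eve), (6, Cal, Jo), (6, Cal, Ola), (6, Eve, Cal), (6, Eve, Jo), (6, Eve, Ola), (6, Jo, Cal), (6, Jo, Eve), (6, Jo, Ola), (6, Ola, Cal), (6, Ola, Eve), (6, Ola, Jo)}
π_{sname2, sid} gives {(Ada, 32), (Cal, 32), (Cal, 6), (Eve, 6), (Hal, 32), (Ivy, 36), (Jo, 6), (Ola, 6), (Pat, 36), (Yan, 32)} (16 duplicate(s) eliminated).

{(Ada, 32), (Cal, 32), (Cal, 6), (Eve, 6), (Hal, 32), (Ivy, 36), (Jo, 6), (Ola, 6), (Pat, 36), (Yan, 32)}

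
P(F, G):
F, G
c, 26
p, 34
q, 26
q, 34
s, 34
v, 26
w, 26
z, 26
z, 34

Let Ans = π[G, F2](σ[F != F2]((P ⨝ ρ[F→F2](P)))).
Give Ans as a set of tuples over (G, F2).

ρ[F→F2]: schema becomes (F2, G); tuples unchanged.
P ⋈ ρ[F→F2](P) (natural join on G): {(c, 26, c), (c, 26, q), (c, 26, v), (c, 26, w), (c, 26, z), (p, 34, p), (p, 34, q), (p, 34, s), (p, 34, z), (q, 26, c), (q, 26, q), (q, 26, v), (q, 26, w), (q, 26, z), (q, 34, p), (q, 34, q), (q, 34, s), (q, 34, z), (s, 34, p), (s, 34, q), (s, 34, s), (s, 34, z), (v, 26, c), (v, 26, q), (v, 26, v), (v, 26, w), (v, 26, z), (w, 26, c), (w, 26, q), (w, 26, v), (w, 26, w), (w, 26, z), (z, 26, c), (z, 26, q), (z, 26, v), (z, 26, w), (z, 26, z), (z, 34, p), (z, 34, q), (z, 34, s), (z, 34, z)}
σ[F != F2]: keep tuples satisfying F != F2 → {(c, 26, q), (c, 26, v), (c, 26, w), (c, 26, z), (p, 34, q), (p, 34, s), (p, 34, z), (q, 26, c), (q, 26, v), (q, 26, w), (q, 26, z), (q, 34, p), (q, 34, s), (q, 34, z), (s, 34, p), (s, 34, q), (s, 34, z), (v, 26, c), (v, 26, q), (v, 26, w), (v, 26, z), (w, 26, c), (w, 26, q), (w, 26, v), (w, 26, z), (z, 26, c), (z, 26, q), (z, 26, v), (z, 26, w), (z, 34, p), (z, 34, q), (z, 34, s)}
π[G, F2]: project onto (G, F2) (23 duplicate(s) eliminated) → {(26, c), (26, q), (26, v), (26, w), (26, z), (34, p), (34, q), (34, s), (34, z)}

{(26, c), (26, q), (26, v), (26, w), (26, z), (34, p), (34, q), (34, s), (34, z)}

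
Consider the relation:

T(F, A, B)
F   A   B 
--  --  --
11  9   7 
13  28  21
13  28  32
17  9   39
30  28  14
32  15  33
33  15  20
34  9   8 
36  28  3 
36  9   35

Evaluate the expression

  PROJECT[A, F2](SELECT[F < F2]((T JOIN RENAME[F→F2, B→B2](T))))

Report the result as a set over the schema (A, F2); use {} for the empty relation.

ρ[F→F2, B→B2]: schema becomes (F2, A, B2); tuples unchanged.
Joining T and RENAME[F→F2, B→B2](T) on A yields {(11, 9, 7, 11, 7), (11, 9, 7, 17, 39), (11, 9, 7, 34, 8), (11, 9, 7, 36, 35), (13, 28, 21, 13, 21), (13, 28, 21, 13, 32), (13, 28, 21, 30, 14), (13, 28, 21, 36, 3), (13, 28, 32, 13, 21), (13, 28, 32, 13, 32), (13, 28, 32, 30, 14), (13, 28, 32, 36, 3), (17, 9, 39, 11, 7), (17, 9, 39, 17, 39), (17, 9, 39, 34, 8), (17, 9, 39, 36, 35), (30, 28, 14, 13, 21), (30, 28, 14, 13, 32), (30, 28, 14, 30, 14), (30, 28, 14, 36, 3), (32, 15, 33, 32, 33), (32, 15, 33, 33, 20), (33, 15, 20, 32, 33), (33, 15, 20, 33, 20), (34, 9, 8, 11, 7), (34, 9, 8, 17, 39), (34, 9, 8, 34, 8), (34, 9, 8, 36, 35), (36, 28, 3, 13, 21), (36, 28, 3, 13, 32), (36, 28, 3, 30, 14), (36, 28, 3, 36, 3), (36, 9, 35, 11, 7), (36, 9, 35, 17, 39), (36, 9, 35, 34, 8), (36, 9, 35, 36, 35)}.
σ[F < F2]: keep tuples satisfying F < F2 → {(11, 9, 7, 17, 39), (11, 9, 7, 34, 8), (11, 9, 7, 36, 35), (13, 28, 21, 30, 14), (13, 28, 21, 36, 3), (13, 28, 32, 30, 14), (13, 28, 32, 36, 3), (17, 9, 39, 34, 8), (17, 9, 39, 36, 35), (30, 28, 14, 36, 3), (32, 15, 33, 33, 20), (34, 9, 8, 36, 35)}
Keep only column(s) A, F2 (6 duplicate(s) eliminated): {(15, 33), (28, 30), (28, 36), (9, 17), (9, 34), (9, 36)}

{(15, 33), (28, 30), (28, 36), (9, 17), (9, 34), (9, 36)}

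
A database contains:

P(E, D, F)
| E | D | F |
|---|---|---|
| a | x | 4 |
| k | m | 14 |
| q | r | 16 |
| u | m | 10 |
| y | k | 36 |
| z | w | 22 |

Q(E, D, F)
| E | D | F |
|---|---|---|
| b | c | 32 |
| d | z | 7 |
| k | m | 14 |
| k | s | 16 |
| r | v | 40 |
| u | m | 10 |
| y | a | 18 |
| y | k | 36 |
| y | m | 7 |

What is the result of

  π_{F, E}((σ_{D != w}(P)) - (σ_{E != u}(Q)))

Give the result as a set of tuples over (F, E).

Filtering on D != w leaves {(a, x, 4), (k, m, 14), (q, r, 16), (u, m, 10), (y, k, 36)}.
Filtering on E != u leaves {(b, c, 32), (d, z, 7), (k, m, 14), (k, s, 16), (r, v, 40), (y, a, 18), (y, k, 36), (y, m, 7)}.
Taking the difference: {(a, x, 4), (q, r, 16), (u, m, 10)}
Projecting to F, E: {(10, u), (16, q), (4, a)}

{(10, u), (16, q), (4, a)}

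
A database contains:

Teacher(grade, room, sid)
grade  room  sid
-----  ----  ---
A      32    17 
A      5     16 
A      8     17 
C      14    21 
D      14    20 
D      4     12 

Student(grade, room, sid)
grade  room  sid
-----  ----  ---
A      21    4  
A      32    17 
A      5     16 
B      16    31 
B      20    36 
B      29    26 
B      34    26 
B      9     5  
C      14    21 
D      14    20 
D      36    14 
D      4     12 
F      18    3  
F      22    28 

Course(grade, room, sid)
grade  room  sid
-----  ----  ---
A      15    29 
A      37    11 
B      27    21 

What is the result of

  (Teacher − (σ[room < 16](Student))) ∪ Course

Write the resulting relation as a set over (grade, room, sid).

Apply σ_{room < 16}; surviving tuples: {(A, 5, 16), (B, 9, 5), (C, 14, 21), (D, 14, 20), (D, 4, 12)}
Set difference of the two operands is {(A, 32, 17), (A, 8, 17)}.
Set union of the two operands is {(A, 15, 29), (A, 32, 17), (A, 37, 11), (A, 8, 17), (B, 27, 21)}.

{(A, 15, 29), (A, 32, 17), (A, 37, 11), (A, 8, 17), (B, 27, 21)}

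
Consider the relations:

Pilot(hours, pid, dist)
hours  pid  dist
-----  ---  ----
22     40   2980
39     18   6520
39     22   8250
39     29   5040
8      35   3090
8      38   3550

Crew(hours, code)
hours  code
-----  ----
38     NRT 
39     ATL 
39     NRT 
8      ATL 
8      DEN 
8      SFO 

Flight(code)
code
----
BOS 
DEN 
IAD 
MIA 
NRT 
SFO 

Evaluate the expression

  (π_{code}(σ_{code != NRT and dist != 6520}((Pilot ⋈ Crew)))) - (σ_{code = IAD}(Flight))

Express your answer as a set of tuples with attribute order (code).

Pilot ⋈ Crew (natural join on hours): {(39, 18, 6520, ATL), (39, 18, 6520, NRT), (39, 22, 8250, ATL), (39, 22, 8250, NRT), (39, 29, 5040, ATL), (39, 29, 5040, NRT), (8, 35, 3090, ATL), (8, 35, 3090, DEN), (8, 35, 3090, SFO), (8, 38, 3550, ATL), (8, 38, 3550, DEN), (8, 38, 3550, SFO)}
Selection code != NRT and dist != 6520: {(39, 22, 8250, ATL), (39, 29, 5040, ATL), (8, 35, 3090, ATL), (8, 35, 3090, DEN), (8, 35, 3090, SFO), (8, 38, 3550, ATL), (8, 38, 3550, DEN), (8, 38, 3550, SFO)}
π[code]: project onto (code) (5 duplicate(s) eliminated) → {ATL, DEN, SFO}
Selection code = IAD: {IAD}
Taking the difference: {ATL, DEN, SFO}

{ATL, DEN, SFO}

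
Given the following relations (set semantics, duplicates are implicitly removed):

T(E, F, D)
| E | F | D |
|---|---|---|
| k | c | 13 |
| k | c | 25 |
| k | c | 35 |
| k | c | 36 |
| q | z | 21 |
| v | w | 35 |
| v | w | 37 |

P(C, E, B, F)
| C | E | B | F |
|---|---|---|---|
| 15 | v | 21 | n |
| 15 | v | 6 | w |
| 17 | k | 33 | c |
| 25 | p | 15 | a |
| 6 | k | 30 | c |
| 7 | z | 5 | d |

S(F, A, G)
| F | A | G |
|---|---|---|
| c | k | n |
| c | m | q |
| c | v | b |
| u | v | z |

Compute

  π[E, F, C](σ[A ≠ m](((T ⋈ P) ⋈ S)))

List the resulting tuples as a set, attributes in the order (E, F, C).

{(k, c, 17), (k, c, 6)}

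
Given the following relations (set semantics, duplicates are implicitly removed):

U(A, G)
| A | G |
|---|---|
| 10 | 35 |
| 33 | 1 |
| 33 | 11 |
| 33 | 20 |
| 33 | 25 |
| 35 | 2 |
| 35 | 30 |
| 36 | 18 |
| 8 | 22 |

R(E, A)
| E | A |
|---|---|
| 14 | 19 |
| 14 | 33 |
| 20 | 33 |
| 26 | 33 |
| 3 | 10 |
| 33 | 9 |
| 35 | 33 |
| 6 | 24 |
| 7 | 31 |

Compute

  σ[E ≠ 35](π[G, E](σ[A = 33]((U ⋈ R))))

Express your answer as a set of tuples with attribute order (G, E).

{(1, 14), (1, 20), (1, 26), (11, 14), (11, 20), (11, 26), (20, 14), (20, 20), (20, 26), (25, 14), (25, 20), (25, 26)}

U ⋈ R (natural join on A): {(10, 35, 3), (33, 1, 14), (33, 1, 20), (33, 1, 26), (33, 1, 35), (33, 11, 14), (33, 11, 20), (33, 11, 26), (33, 11, 35), (33, 20, 14), (33, 20, 20), (33, 20, 26), (33, 20, 35), (33, 25, 14), (33, 25, 20), (33, 25, 26), (33, 25, 35)}
Apply σ_{A = 33}; surviving tuples: {(33, 1, 14), (33, 1, 20), (33, 1, 26), (33, 1, 35), (33, 11, 14), (33, 11, 20), (33, 11, 26), (33, 11, 35), (33, 20, 14), (33, 20, 20), (33, 20, 26), (33, 20, 35), (33, 25, 14), (33, 25, 20), (33, 25, 26), (33, 25, 35)}
Keep only column(s) G, E: {(1, 14), (1, 20), (1, 26), (1, 35), (11, 14), (11, 20), (11, 26), (11, 35), (20, 14), (20, 20), (20, 26), (20, 35), (25, 14), (25, 20), (25, 26), (25, 35)}
Apply σ_{E ≠ 35}; surviving tuples: {(1, 14), (1, 20), (1, 26), (11, 14), (11, 20), (11, 26), (20, 14), (20, 20), (20, 26), (25, 14), (25, 20), (25, 26)}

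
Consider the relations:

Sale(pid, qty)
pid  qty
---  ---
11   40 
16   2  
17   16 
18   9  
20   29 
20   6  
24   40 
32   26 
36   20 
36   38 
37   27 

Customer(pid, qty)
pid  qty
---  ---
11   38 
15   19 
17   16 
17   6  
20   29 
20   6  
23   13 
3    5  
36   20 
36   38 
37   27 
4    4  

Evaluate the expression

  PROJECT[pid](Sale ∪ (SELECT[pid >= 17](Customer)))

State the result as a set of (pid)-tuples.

Filtering on pid >= 17 leaves {(17, 16), (17, 6), (20, 29), (20, 6), (23, 13), (36, 20), (36, 38), (37, 27)}.
Union: {(11, 40), (16, 2), (17, 16), (18, 9), (20, 29), (20, 6), (24, 40), (32, 26), (36, 20), (36, 38), (37, 27)} with {(17, 16), (17, 6), (20, 29), (20, 6), (23, 13), (36, 20), (36, 38), (37, 27)} → {(11, 40), (16, 2), (17, 16), (17, 6), (18, 9), (20, 29), (20, 6), (23, 13), (24, 40), (32, 26), (36, 20), (36, 38), (37, 27)}
π_{pid} gives {11, 16, 17, 18, 20, 23, 24, 32, 36, 37} (3 duplicate(s) eliminated).

{11, 16, 17, 18, 20, 23, 24, 32, 36, 37}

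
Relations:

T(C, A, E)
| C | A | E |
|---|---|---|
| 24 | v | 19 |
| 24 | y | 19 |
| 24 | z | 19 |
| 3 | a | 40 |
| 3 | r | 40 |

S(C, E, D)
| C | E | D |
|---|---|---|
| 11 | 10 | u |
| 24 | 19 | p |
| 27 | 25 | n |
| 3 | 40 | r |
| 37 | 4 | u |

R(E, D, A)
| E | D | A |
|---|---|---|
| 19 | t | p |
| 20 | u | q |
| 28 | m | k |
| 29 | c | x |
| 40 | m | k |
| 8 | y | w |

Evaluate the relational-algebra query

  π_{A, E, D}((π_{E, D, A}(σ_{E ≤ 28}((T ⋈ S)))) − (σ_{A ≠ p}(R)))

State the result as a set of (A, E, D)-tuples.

Joining T and S on C, E yields {(24, v, 19, p), (24, y, 19, p), (24, z, 19, p), (3, a, 40, r), (3, r, 40, r)}.
Filtering on E ≤ 28 leaves {(24, v, 19, p), (24, y, 19, p), (24, z, 19, p)}.
π_{E, D, A} gives {(19, p, v), (19, p, y), (19, p, z)}.
Filtering on A ≠ p leaves {(20, u, q), (28, m, k), (29, c, x), (40, m, k), (8, y, w)}.
Set difference of the two operands is {(19, p, v), (19, p, y), (19, p, z)}.
π_{A, E, D} gives {(v, 19, p), (y, 19, p), (z, 19, p)}.

{(v, 19, p), (y, 19, p), (z, 19, p)}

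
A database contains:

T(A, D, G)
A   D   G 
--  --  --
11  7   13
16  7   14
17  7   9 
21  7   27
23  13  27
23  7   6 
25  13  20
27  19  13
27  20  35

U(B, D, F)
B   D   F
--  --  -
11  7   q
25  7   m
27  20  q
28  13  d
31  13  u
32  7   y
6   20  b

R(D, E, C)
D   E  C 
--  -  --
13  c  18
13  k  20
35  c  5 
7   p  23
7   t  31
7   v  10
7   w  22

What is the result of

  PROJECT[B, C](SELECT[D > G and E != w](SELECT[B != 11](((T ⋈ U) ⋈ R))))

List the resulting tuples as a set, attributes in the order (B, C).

{(25, 10), (25, 23), (25, 31), (32, 10), (32, 23), (32, 31)}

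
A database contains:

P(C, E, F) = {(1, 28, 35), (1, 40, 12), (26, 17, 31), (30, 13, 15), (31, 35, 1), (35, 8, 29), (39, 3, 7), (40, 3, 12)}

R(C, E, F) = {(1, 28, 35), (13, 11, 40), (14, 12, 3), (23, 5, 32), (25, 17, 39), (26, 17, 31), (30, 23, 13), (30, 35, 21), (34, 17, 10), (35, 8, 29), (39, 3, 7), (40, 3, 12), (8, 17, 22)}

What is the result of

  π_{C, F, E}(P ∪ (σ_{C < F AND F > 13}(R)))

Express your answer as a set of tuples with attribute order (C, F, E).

{(1, 12, 40), (1, 35, 28), (13, 40, 11), (23, 32, 5), (25, 39, 17), (26, 31, 17), (30, 15, 13), (31, 1, 35), (35, 29, 8), (39, 7, 3), (40, 12, 3), (8, 22, 17)}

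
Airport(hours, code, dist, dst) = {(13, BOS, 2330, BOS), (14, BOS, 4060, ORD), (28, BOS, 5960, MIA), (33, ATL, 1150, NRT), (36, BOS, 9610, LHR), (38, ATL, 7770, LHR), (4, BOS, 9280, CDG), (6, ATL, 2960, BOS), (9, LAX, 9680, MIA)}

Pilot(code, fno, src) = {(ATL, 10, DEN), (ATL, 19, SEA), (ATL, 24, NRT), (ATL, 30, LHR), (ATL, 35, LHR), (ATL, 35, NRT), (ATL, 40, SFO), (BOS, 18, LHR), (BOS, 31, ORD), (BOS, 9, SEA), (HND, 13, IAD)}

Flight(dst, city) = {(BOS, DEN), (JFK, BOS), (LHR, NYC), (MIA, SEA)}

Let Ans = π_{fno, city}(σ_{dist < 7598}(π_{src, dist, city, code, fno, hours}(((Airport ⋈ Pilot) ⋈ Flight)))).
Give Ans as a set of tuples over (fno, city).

{(10, DEN), (18, DEN), (18, SEA), (19, DEN), (24, DEN), (30, DEN), (31, DEN), (31, SEA), (35, DEN), (40, DEN), (9, DEN), (9, SEA)}

Joining Airport and Pilot on code yields {(13, BOS, 2330, BOS, 18, LHR), (13, BOS, 2330, BOS, 31, ORD), (13, BOS, 2330, BOS, 9, SEA), (14, BOS, 4060, ORD, 18, LHR), (14, BOS, 4060, ORD, 31, ORD), (14, BOS, 4060, ORD, 9, SEA), (28, BOS, 5960, MIA, 18, LHR), (28, BOS, 5960, MIA, 31, ORD), (28, BOS, 5960, MIA, 9, SEA), (33, ATL, 1150, NRT, 10, DEN), (33, ATL, 1150, NRT, 19, SEA), (33, ATL, 1150, NRT, 24, NRT), (33, ATL, 1150, NRT, 30, LHR), (33, ATL, 1150, NRT, 35, LHR), (33, ATL, 1150, NRT, 35, NRT), (33, ATL, 1150, NRT, 40, SFO), (36, BOS, 9610, LHR, 18, LHR), (36, BOS, 9610, LHR, 31, ORD), (36, BOS, 9610, LHR, 9, SEA), (38, ATL, 7770, LHR, 10, DEN), (38, ATL, 7770, LHR, 19, SEA), (38, ATL, 7770, LHR, 24, NRT), (38, ATL, 7770, LHR, 30, LHR), (38, ATL, 7770, LHR, 35, LHR), (38, ATL, 7770, LHR, 35, NRT), (38, ATL, 7770, LHR, 40, SFO), (4, BOS, 9280, CDG, 18, LHR), (4, BOS, 9280, CDG, 31, ORD), (4, BOS, 9280, CDG, 9, SEA), (6, ATL, 2960, BOS, 10, DEN), (6, ATL, 2960, BOS, 19, SEA), (6, ATL, 2960, BOS, 24, NRT), (6, ATL, 2960, BOS, 30, LHR), (6, ATL, 2960, BOS, 35, LHR), (6, ATL, 2960, BOS, 35, NRT), (6, ATL, 2960, BOS, 40, SFO)}.
Joining (Airport ⋈ Pilot) and Flight on dst yields {(13, BOS, 2330, BOS, 18, LHR, DEN), (13, BOS, 2330, BOS, 31, ORD, DEN), (13, BOS, 2330, BOS, 9, SEA, DEN), (28, BOS, 5960, MIA, 18, LHR, SEA), (28, BOS, 5960, MIA, 31, ORD, SEA), (28, BOS, 5960, MIA, 9, SEA, SEA), (36, BOS, 9610, LHR, 18, LHR, NYC), (36, BOS, 9610, LHR, 31, ORD, NYC), (36, BOS, 9610, LHR, 9, SEA, NYC), (38, ATL, 7770, LHR, 10, DEN, NYC), (38, ATL, 7770, LHR, 19, SEA, NYC), (38, ATL, 7770, LHR, 24, NRT, NYC), (38, ATL, 7770, LHR, 30, LHR, NYC), (38, ATL, 7770, LHR, 35, LHR, NYC), (38, ATL, 7770, LHR, 35, NRT, NYC), (38, ATL, 7770, LHR, 40, SFO, NYC), (6, ATL, 2960, BOS, 10, DEN, DEN), (6, ATL, 2960, BOS, 19, SEA, DEN), (6, ATL, 2960, BOS, 24, NRT, DEN), (6, ATL, 2960, BOS, 30, LHR, DEN), (6, ATL, 2960, BOS, 35, LHR, DEN), (6, ATL, 2960, BOS, 35, NRT, DEN), (6, ATL, 2960, BOS, 40, SFO, DEN)}.
π[src, dist, city, code, fno, hours]: project onto (src, dist, city, code, fno, hours) → {(DEN, 2960, DEN, ATL, 10, 6), (DEN, 7770, NYC, ATL, 10, 38), (LHR, 2330, DEN, BOS, 18, 13), (LHR, 2960, DEN, ATL, 30, 6), (LHR, 2960, DEN, ATL, 35, 6), (LHR, 5960, SEA, BOS, 18, 28), (LHR, 7770, NYC, ATL, 30, 38), (LHR, 7770, NYC, ATL, 35, 38), (LHR, 9610, NYC, BOS, 18, 36), (NRT, 2960, DEN, ATL, 24, 6), (NRT, 2960, DEN, ATL, 35, 6), (NRT, 7770, NYC, ATL, 24, 38), (NRT, 7770, NYC, ATL, 35, 38), (ORD, 2330, DEN, BOS, 31, 13), (ORD, 5960, SEA, BOS, 31, 28), (ORD, 9610, NYC, BOS, 31, 36), (SEA, 2330, DEN, BOS, 9, 13), (SEA, 2960, DEN, ATL, 19, 6), (SEA, 5960, SEA, BOS, 9, 28), (SEA, 7770, NYC, ATL, 19, 38), (SEA, 9610, NYC, BOS, 9, 36), (SFO, 2960, DEN, ATL, 40, 6), (SFO, 7770, NYC, ATL, 40, 38)}
Filtering on dist < 7598 leaves {(DEN, 2960, DEN, ATL, 10, 6), (LHR, 2330, DEN, BOS, 18, 13), (LHR, 2960, DEN, ATL, 30, 6), (LHR, 2960, DEN, ATL, 35, 6), (LHR, 5960, SEA, BOS, 18, 28), (NRT, 2960, DEN, ATL, 24, 6), (NRT, 2960, DEN, ATL, 35, 6), (ORD, 2330, DEN, BOS, 31, 13), (ORD, 5960, SEA, BOS, 31, 28), (SEA, 2330, DEN, BOS, 9, 13), (SEA, 2960, DEN, ATL, 19, 6), (SEA, 5960, SEA, BOS, 9, 28), (SFO, 2960, DEN, ATL, 40, 6)}.
π[fno, city]: project onto (fno, city) (1 duplicate(s) eliminated) → {(10, DEN), (18, DEN), (18, SEA), (19, DEN), (24, DEN), (30, DEN), (31, DEN), (31, SEA), (35, DEN), (40, DEN), (9, DEN), (9, SEA)}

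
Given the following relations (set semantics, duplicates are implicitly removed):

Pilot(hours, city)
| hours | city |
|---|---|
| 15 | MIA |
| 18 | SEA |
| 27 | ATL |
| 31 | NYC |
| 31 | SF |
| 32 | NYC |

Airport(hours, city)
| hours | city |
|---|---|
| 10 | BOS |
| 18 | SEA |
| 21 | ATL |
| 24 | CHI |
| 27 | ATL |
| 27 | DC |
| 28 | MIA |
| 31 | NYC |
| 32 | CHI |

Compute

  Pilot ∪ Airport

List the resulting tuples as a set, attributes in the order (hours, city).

{(10, BOS), (15, MIA), (18, SEA), (21, ATL), (24, CHI), (27, ATL), (27, DC), (28, MIA), (31, NYC), (31, SF), (32, CHI), (32, NYC)}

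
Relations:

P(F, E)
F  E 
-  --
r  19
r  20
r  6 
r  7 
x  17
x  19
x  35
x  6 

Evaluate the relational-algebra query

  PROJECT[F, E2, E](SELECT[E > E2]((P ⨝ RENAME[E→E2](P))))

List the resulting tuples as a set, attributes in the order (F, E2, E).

{(r, 19, 20), (r, 6, 19), (r, 6, 20), (r, 6, 7), (r, 7, 19), (r, 7, 20), (x, 17, 19), (x, 17, 35), (x, 19, 35), (x, 6, 17), (x, 6, 19), (x, 6, 35)}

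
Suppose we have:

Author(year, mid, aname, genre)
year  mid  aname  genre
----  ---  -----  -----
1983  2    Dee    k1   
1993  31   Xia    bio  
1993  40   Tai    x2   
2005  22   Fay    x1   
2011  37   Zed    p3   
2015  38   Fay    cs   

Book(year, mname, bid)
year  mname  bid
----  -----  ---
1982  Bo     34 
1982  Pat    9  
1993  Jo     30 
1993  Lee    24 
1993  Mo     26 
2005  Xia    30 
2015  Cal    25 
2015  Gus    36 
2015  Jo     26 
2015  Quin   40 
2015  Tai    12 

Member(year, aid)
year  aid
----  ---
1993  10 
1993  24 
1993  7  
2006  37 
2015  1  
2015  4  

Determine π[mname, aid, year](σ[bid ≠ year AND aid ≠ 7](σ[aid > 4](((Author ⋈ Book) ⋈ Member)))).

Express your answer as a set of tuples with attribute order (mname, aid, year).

Natural join on year: {(1993, 31, Xia, bio, Jo, 30), (1993, 31, Xia, bio, Lee, 24), (1993, 31, Xia, bio, Mo, 26), (1993, 40, Tai, x2, Jo, 30), (1993, 40, Tai, x2, Lee, 24), (1993, 40, Tai, x2, Mo, 26), (2005, 22, Fay, x1, Xia, 30), (2015, 38, Fay, cs, Cal, 25), (2015, 38, Fay, cs, Gus, 36), (2015, 38, Fay, cs, Jo, 26), (2015, 38, Fay, cs, Quin, 40), (2015, 38, Fay, cs, Tai, 12)}
Natural join on year: {(1993, 31, Xia, bio, Jo, 30, 10), (1993, 31, Xia, bio, Jo, 30, 24), (1993, 31, Xia, bio, Jo, 30, 7), (1993, 31, Xia, bio, Lee, 24, 10), (1993, 31, Xia, bio, Lee, 24, 24), (1993, 31, Xia, bio, Lee, 24, 7), (1993, 31, Xia, bio, Mo, 26, 10), (1993, 31, Xia, bio, Mo, 26, 24), (1993, 31, Xia, bio, Mo, 26, 7), (1993, 40, Tai, x2, Jo, 30, 10), (1993, 40, Tai, x2, Jo, 30, 24), (1993, 40, Tai, x2, Jo, 30, 7), (1993, 40, Tai, x2, Lee, 24, 10), (1993, 40, Tai, x2, Lee, 24, 24), (1993, 40, Tai, x2, Lee, 24, 7), (1993, 40, Tai, x2, Mo, 26, 10), (1993, 40, Tai, x2, Mo, 26, 24), (1993, 40, Tai, x2, Mo, 26, 7), (2015, 38, Fay, cs, Cal, 25, 1), (2015, 38, Fay, cs, Cal, 25, 4), (2015, 38, Fay, cs, Gus, 36, 1), (2015, 38, Fay, cs, Gus, 36, 4), (2015, 38, Fay, cs, Jo, 26, 1), (2015, 38, Fay, cs, Jo, 26, 4), (2015, 38, Fay, cs, Quin, 40, 1), (2015, 38, Fay, cs, Quin, 40, 4), (2015, 38, Fay, cs, Tai, 12, 1), (2015, 38, Fay, cs, Tai, 12, 4)}
Apply σ_{aid > 4}; surviving tuples: {(1993, 31, Xia, bio, Jo, 30, 10), (1993, 31, Xia, bio, Jo, 30, 24), (1993, 31, Xia, bio, Jo, 30, 7), (1993, 31, Xia, bio, Lee, 24, 10), (1993, 31, Xia, bio, Lee, 24, 24), (1993, 31, Xia, bio, Lee, 24, 7), (1993, 31, Xia, bio, Mo, 26, 10), (1993, 31, Xia, bio, Mo, 26, 24), (1993, 31, Xia, bio, Mo, 26, 7), (1993, 40, Tai, x2, Jo, 30, 10), (1993, 40, Tai, x2, Jo, 30, 24), (1993, 40, Tai, x2, Jo, 30, 7), (1993, 40, Tai, x2, Lee, 24, 10), (1993, 40, Tai, x2, Lee, 24, 24), (1993, 40, Tai, x2, Lee, 24, 7), (1993, 40, Tai, x2, Mo, 26, 10), (1993, 40, Tai, x2, Mo, 26, 24), (1993, 40, Tai, x2, Mo, 26, 7)}
Apply σ_{bid ≠ year AND aid ≠ 7}; surviving tuples: {(1993, 31, Xia, bio, Jo, 30, 10), (1993, 31, Xia, bio, Jo, 30, 24), (1993, 31, Xia, bio, Lee, 24, 10), (1993, 31, Xia, bio, Lee, 24, 24), (1993, 31, Xia, bio, Mo, 26, 10), (1993, 31, Xia, bio, Mo, 26, 24), (1993, 40, Tai, x2, Jo, 30, 10), (1993, 40, Tai, x2, Jo, 30, 24), (1993, 40, Tai, x2, Lee, 24, 10), (1993, 40, Tai, x2, Lee, 24, 24), (1993, 40, Tai, x2, Mo, 26, 10), (1993, 40, Tai, x2, Mo, 26, 24)}
Keep only column(s) mname, aid, year (6 duplicate(s) eliminated): {(Jo, 10, 1993), (Jo, 24, 1993), (Lee, 10, 1993), (Lee, 24, 1993), (Mo, 10, 1993), (Mo, 24, 1993)}

{(Jo, 10, 1993), (Jo, 24, 1993), (Lee, 10, 1993), (Lee, 24, 1993), (Mo, 10, 1993), (Mo, 24, 1993)}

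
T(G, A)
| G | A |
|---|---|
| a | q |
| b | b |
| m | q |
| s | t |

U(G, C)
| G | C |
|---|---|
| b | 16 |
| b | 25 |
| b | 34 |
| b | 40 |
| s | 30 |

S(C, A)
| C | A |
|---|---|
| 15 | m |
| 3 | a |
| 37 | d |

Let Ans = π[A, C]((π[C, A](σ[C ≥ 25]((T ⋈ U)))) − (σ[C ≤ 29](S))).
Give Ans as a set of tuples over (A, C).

T ⋈ U (natural join on G): {(b, b, 16), (b, b, 25), (b, b, 34), (b, b, 40), (s, t, 30)}
σ[C ≥ 25]: keep tuples satisfying C ≥ 25 → {(b, b, 25), (b, b, 34), (b, b, 40), (s, t, 30)}
π_{C, A} gives {(25, b), (30, t), (34, b), (40, b)}.
σ[C ≤ 29]: keep tuples satisfying C ≤ 29 → {(15, m), (3, a)}
Difference: {(25, b), (30, t), (34, b), (40, b)} with {(15, m), (3, a)} → {(25, b), (30, t), (34, b), (40, b)}
π_{A, C} gives {(b, 25), (b, 34), (b, 40), (t, 30)}.

{(b, 25), (b, 34), (b, 40), (t, 30)}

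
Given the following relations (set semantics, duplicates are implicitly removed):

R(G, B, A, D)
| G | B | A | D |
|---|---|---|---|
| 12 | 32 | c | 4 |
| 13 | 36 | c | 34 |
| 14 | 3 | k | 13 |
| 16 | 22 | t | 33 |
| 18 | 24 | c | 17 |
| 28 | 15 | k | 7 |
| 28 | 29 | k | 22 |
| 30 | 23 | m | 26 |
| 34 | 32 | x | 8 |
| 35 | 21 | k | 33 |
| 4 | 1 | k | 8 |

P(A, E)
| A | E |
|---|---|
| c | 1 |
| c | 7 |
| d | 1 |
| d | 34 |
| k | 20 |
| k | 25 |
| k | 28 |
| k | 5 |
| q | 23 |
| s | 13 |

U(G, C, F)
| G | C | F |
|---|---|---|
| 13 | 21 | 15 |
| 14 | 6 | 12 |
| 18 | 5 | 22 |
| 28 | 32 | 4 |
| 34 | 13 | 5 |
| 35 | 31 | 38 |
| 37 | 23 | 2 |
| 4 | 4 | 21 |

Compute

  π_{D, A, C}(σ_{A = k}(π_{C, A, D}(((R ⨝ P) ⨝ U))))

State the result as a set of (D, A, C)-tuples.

{(13, k, 6), (22, k, 32), (33, k, 31), (7, k, 32), (8, k, 4)}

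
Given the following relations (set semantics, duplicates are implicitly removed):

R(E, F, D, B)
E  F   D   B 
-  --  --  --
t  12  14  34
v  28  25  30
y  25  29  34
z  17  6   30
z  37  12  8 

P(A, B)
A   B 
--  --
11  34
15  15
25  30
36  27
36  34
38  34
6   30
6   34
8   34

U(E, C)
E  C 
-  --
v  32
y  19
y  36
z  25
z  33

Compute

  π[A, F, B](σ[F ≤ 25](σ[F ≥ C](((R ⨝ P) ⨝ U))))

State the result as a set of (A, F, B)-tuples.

Natural join on B: {(t, 12, 14, 34, 11), (t, 12, 14, 34, 36), (t, 12, 14, 34, 38), (t, 12, 14, 34, 6), (t, 12, 14, 34, 8), (v, 28, 25, 30, 25), (v, 28, 25, 30, 6), (y, 25, 29, 34, 11), (y, 25, 29, 34, 36), (y, 25, 29, 34, 38), (y, 25, 29, 34, 6), (y, 25, 29, 34, 8), (z, 17, 6, 30, 25), (z, 17, 6, 30, 6)}
Natural join on E: {(v, 28, 25, 30, 25, 32), (v, 28, 25, 30, 6, 32), (y, 25, 29, 34, 11, 19), (y, 25, 29, 34, 11, 36), (y, 25, 29, 34, 36, 19), (y, 25, 29, 34, 36, 36), (y, 25, 29, 34, 38, 19), (y, 25, 29, 34, 38, 36), (y, 25, 29, 34, 6, 19), (y, 25, 29, 34, 6, 36), (y, 25, 29, 34, 8, 19), (y, 25, 29, 34, 8, 36), (z, 17, 6, 30, 25, 25), (z, 17, 6, 30, 25, 33), (z, 17, 6, 30, 6, 25), (z, 17, 6, 30, 6, 33)}
σ[F ≥ C]: keep tuples satisfying F ≥ C → {(y, 25, 29, 34, 11, 19), (y, 25, 29, 34, 36, 19), (y, 25, 29, 34, 38, 19), (y, 25, 29, 34, 6, 19), (y, 25, 29, 34, 8, 19)}
σ[F ≤ 25]: keep tuples satisfying F ≤ 25 → {(y, 25, 29, 34, 11, 19), (y, 25, 29, 34, 36, 19), (y, 25, 29, 34, 38, 19), (y, 25, 29, 34, 6, 19), (y, 25, 29, 34, 8, 19)}
Projecting to A, F, B: {(11, 25, 34), (36, 25, 34), (38, 25, 34), (6, 25, 34), (8, 25, 34)}

{(11, 25, 34), (36, 25, 34), (38, 25, 34), (6, 25, 34), (8, 25, 34)}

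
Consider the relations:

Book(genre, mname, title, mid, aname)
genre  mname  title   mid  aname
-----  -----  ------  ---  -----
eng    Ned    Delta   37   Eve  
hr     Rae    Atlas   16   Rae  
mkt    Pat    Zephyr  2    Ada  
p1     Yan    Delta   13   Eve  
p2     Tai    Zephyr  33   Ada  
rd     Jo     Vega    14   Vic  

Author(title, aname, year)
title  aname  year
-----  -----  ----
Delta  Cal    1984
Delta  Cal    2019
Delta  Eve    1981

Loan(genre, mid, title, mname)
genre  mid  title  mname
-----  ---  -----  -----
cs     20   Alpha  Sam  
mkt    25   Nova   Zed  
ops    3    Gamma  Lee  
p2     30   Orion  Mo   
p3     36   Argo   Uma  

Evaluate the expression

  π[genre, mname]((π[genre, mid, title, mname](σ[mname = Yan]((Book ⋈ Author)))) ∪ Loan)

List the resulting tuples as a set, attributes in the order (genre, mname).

Book ⋈ Author (natural join on title, aname): {(eng, Ned, Delta, 37, Eve, 1981), (p1, Yan, Delta, 13, Eve, 1981)}
Apply σ_{mname = Yan}; surviving tuples: {(p1, Yan, Delta, 13, Eve, 1981)}
Projecting to genre, mid, title, mname: {(p1, 13, Delta, Yan)}
Taking the union: {(cs, 20, Alpha, Sam), (mkt, 25, Nova, Zed), (ops, 3, Gamma, Lee), (p1, 13, Delta, Yan), (p2, 30, Orion, Mo), (p3, 36, Argo, Uma)}
Projecting to genre, mname: {(cs, Sam), (mkt, Zed), (ops, Lee), (p1, Yan), (p2, Mo), (p3, Uma)}

{(cs, Sam), (mkt, Zed), (ops, Lee), (p1, Yan), (p2, Mo), (p3, Uma)}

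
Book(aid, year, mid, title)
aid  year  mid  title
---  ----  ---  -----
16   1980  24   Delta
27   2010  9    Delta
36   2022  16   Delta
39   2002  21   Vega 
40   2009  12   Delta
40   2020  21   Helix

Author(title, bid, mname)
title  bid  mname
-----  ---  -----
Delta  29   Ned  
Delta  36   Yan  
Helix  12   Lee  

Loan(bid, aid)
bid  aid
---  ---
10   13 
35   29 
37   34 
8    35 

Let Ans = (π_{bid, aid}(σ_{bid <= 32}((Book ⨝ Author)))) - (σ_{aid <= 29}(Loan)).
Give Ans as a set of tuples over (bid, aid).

Book ⋈ Author (natural join on title): {(16, 1980, 24, Delta, 29, Ned), (16, 1980, 24, Delta, 36, Yan), (27, 2010, 9, Delta, 29, Ned), (27, 2010, 9, Delta, 36, Yan), (36, 2022, 16, Delta, 29, Ned), (36, 2022, 16, Delta, 36, Yan), (40, 2009, 12, Delta, 29, Ned), (40, 2009, 12, Delta, 36, Yan), (40, 2020, 21, Helix, 12, Lee)}
Apply σ_{bid <= 32}; surviving tuples: {(16, 1980, 24, Delta, 29, Ned), (27, 2010, 9, Delta, 29, Ned), (36, 2022, 16, Delta, 29, Ned), (40, 2009, 12, Delta, 29, Ned), (40, 2020, 21, Helix, 12, Lee)}
π[bid, aid]: project onto (bid, aid) → {(12, 40), (29, 16), (29, 27), (29, 36), (29, 40)}
Apply σ_{aid <= 29}; surviving tuples: {(10, 13), (35, 29)}
Set difference of the two operands is {(12, 40), (29, 16), (29, 27), (29, 36), (29, 40)}.

{(12, 40), (29, 16), (29, 27), (29, 36), (29, 40)}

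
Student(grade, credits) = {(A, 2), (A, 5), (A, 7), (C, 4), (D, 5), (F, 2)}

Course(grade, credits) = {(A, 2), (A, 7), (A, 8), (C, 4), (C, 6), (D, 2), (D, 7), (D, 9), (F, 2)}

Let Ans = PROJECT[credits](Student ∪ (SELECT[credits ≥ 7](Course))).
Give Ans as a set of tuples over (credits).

σ[credits ≥ 7]: keep tuples satisfying credits ≥ 7 → {(A, 7), (A, 8), (D, 7), (D, 9)}
Set union of the two operands is {(A, 2), (A, 5), (A, 7), (A, 8), (C, 4), (D, 5), (D, 7), (D, 9), (F, 2)}.
π[credits]: project onto (credits) (3 duplicate(s) eliminated) → {2, 4, 5, 7, 8, 9}

{2, 4, 5, 7, 8, 9}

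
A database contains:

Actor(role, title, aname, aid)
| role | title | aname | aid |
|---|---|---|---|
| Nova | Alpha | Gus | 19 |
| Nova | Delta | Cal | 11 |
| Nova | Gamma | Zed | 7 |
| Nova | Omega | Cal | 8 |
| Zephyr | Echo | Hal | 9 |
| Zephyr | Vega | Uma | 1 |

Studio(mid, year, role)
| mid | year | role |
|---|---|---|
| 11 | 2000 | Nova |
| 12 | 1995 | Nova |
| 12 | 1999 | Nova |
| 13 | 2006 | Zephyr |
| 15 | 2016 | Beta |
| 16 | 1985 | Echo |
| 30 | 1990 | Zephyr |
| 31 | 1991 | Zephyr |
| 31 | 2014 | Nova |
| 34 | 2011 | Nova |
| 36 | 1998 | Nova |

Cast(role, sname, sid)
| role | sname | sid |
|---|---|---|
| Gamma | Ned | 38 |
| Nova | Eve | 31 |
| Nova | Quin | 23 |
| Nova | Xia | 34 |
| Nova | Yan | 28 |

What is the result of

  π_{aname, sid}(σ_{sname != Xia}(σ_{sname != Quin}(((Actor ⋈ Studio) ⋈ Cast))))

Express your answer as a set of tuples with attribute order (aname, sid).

{(Cal, 28), (Cal, 31), (Gus, 28), (Gus, 31), (Zed, 28), (Zed, 31)}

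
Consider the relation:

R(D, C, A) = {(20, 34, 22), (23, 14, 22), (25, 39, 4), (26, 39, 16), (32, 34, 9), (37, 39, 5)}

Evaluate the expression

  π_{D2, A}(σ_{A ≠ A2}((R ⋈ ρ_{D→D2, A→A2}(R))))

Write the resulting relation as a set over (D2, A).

ρ[D→D2, A→A2]: schema becomes (D2, C, A2); tuples unchanged.
Natural join on C: {(20, 34, 22, 20, 22), (20, 34, 22, 32, 9), (23, 14, 22, 23, 22), (25, 39, 4, 25, 4), (25, 39, 4, 26, 16), (25, 39, 4, 37, 5), (26, 39, 16, 25, 4), (26, 39, 16, 26, 16), (26, 39, 16, 37, 5), (32, 34, 9, 20, 22), (32, 34, 9, 32, 9), (37, 39, 5, 25, 4), (37, 39, 5, 26, 16), (37, 39, 5, 37, 5)}
Apply σ_{A ≠ A2}; surviving tuples: {(20, 34, 22, 32, 9), (25, 39, 4, 26, 16), (25, 39, 4, 37, 5), (26, 39, 16, 25, 4), (26, 39, 16, 37, 5), (32, 34, 9, 20, 22), (37, 39, 5, 25, 4), (37, 39, 5, 26, 16)}
π_{D2, A} gives {(20, 9), (25, 16), (25, 5), (26, 4), (26, 5), (32, 22), (37, 16), (37, 4)}.

{(20, 9), (25, 16), (25, 5), (26, 4), (26, 5), (32, 22), (37, 16), (37, 4)}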